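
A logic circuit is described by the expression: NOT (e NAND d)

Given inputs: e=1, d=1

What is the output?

Substituting: NOT (1 NAND 1)
= 1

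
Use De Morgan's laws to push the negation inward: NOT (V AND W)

NOT V OR NOT W
De Morgan's: NOT(AND of terms) = OR of negations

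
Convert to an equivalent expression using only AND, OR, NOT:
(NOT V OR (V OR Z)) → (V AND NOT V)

NOT (NOT V OR (V OR Z)) OR (V AND NOT V)
(Implication elimination: A → B = NOT A OR B)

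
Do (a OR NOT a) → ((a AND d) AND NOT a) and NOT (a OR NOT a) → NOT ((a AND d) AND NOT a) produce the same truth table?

No, Inverse is not equivalent to original (counterexample: a=0, d=0)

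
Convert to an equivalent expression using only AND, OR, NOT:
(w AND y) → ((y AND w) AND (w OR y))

NOT (w AND y) OR ((y AND w) AND (w OR y))
(Implication elimination: A → B = NOT A OR B)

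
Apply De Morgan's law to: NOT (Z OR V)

NOT Z AND NOT V
De Morgan's: NOT(OR of terms) = AND of negations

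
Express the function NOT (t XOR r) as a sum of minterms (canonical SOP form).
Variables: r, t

Σm(0, 3) = (NOT r AND NOT t) OR (r AND t)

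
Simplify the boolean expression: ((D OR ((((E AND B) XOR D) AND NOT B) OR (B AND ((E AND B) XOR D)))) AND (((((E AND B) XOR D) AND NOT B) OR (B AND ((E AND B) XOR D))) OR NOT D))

By distribution ((E OR v) AND (E OR NOT v) = E) then distribution ((E AND v) OR (E AND NOT v) = E):
= ((E AND B) XOR D)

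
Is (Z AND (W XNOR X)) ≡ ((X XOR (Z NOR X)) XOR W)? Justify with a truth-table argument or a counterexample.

No. Counterexample: with X=0, Z=0, W=0, Expression 1 = 0 but Expression 2 = 1.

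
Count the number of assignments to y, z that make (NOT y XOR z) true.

Satisfying assignments: (0,0), (1,1)
Count: 2 out of 4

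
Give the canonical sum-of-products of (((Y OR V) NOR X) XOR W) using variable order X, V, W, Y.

Σm(0, 3, 6, 7, 10, 11, 14, 15) = (NOT X AND NOT V AND NOT W AND NOT Y) OR (NOT X AND NOT V AND W AND Y) OR (NOT X AND V AND W AND NOT Y) OR (NOT X AND V AND W AND Y) OR (X AND NOT V AND W AND NOT Y) OR (X AND NOT V AND W AND Y) OR (X AND V AND W AND NOT Y) OR (X AND V AND W AND Y)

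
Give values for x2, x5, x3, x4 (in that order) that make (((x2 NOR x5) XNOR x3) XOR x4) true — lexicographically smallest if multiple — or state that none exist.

x2=0, x5=0, x3=0, x4=1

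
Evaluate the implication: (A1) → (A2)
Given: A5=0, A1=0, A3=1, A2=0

Antecedent (A1) = 0; consequent (A2) = 0.
0 → 0 = 1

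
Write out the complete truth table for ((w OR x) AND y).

w | x | y | Output
------------------
0 | 0 | 0 | 0
0 | 0 | 1 | 0
0 | 1 | 0 | 0
0 | 1 | 1 | 1
1 | 0 | 0 | 0
1 | 0 | 1 | 1
1 | 1 | 0 | 0
1 | 1 | 1 | 1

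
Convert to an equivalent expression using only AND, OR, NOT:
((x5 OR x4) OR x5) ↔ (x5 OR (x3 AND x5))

(((x5 OR x4) OR x5) AND (x5 OR (x3 AND x5))) OR (NOT ((x5 OR x4) OR x5) AND NOT (x5 OR (x3 AND x5)))
(Biconditional = both true or both false)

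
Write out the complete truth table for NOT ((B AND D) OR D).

B | D | Output
--------------
0 | 0 | 1
0 | 1 | 0
1 | 0 | 1
1 | 1 | 0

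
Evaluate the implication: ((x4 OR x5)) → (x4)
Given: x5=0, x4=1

Antecedent ((x4 OR x5)) = 1; consequent (x4) = 1.
1 → 1 = 1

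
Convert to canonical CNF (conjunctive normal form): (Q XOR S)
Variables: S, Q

(S OR Q) AND (NOT S OR NOT Q)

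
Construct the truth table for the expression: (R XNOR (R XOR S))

S | R | Output
--------------
0 | 0 | 1
0 | 1 | 1
1 | 0 | 0
1 | 1 | 0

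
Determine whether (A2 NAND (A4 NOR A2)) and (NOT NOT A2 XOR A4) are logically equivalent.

No. Counterexample: with A4=0, A2=0, Expression 1 = 1 but Expression 2 = 0.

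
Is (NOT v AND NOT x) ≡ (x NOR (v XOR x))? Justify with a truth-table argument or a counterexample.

Yes, they are equivalent — the two output columns agree on all 4 assignments:
v | x | Expression 1 | Expression 2
-----------------------------------
0 | 0 | 1 | 1
0 | 1 | 0 | 0
1 | 0 | 0 | 0
1 | 1 | 0 | 0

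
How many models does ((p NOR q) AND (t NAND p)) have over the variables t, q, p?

Satisfying assignments: (0,0,0), (1,0,0)
Count: 2 out of 8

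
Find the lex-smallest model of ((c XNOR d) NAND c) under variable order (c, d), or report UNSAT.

c=0, d=0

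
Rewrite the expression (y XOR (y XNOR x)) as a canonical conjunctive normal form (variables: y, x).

(y OR NOT x) AND (NOT y OR NOT x)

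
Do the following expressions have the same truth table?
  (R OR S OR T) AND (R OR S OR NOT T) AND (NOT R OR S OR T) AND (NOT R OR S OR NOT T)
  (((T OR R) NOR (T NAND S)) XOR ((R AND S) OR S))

Yes, they are equivalent — the two output columns agree on all 8 assignments:
R | S | T | Expression 1 | Expression 2
---------------------------------------
0 | 0 | 0 | 0 | 0
0 | 0 | 1 | 0 | 0
0 | 1 | 0 | 1 | 1
0 | 1 | 1 | 1 | 1
1 | 0 | 0 | 0 | 0
1 | 0 | 1 | 0 | 0
1 | 1 | 0 | 1 | 1
1 | 1 | 1 | 1 | 1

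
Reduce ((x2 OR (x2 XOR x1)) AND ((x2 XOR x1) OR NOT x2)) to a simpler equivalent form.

By distribution ((E OR v) AND (E OR NOT v) = E):
= (x2 XOR x1)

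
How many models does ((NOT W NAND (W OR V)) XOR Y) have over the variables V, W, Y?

Satisfying assignments: (0,0,0), (0,1,0), (1,0,1), (1,1,0)
Count: 4 out of 8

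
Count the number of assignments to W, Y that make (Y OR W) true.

Satisfying assignments: (0,1), (1,0), (1,1)
Count: 3 out of 4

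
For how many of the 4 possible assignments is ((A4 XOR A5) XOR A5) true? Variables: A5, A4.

Satisfying assignments: (0,1), (1,1)
Count: 2 out of 4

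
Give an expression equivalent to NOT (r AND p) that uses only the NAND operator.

(((r NAND p) NAND (r NAND p)) NAND ((r NAND p) NAND (r NAND p)))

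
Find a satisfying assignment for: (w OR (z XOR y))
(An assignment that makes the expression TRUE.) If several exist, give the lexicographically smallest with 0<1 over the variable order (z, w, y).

z=0, w=0, y=1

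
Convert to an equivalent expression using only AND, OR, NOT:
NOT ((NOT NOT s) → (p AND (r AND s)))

(NOT NOT s) AND NOT (p AND (r AND s))
(Negated implication: NOT(A → B) = A AND NOT B)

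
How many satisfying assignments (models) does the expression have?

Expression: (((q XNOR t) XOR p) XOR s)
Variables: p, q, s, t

Satisfying assignments: (0,0,0,0), (0,0,1,1), (0,1,0,1), (0,1,1,0), (1,0,0,1), (1,0,1,0), (1,1,0,0), (1,1,1,1)
Count: 8 out of 16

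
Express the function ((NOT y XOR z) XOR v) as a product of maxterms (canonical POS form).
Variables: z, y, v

ΠM(1, 2, 4, 7) = (z OR y OR NOT v) AND (z OR NOT y OR v) AND (NOT z OR y OR v) AND (NOT z OR NOT y OR NOT v)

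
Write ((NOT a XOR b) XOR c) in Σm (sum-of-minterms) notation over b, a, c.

Σm(0, 3, 5, 6) = (NOT b AND NOT a AND NOT c) OR (NOT b AND a AND c) OR (b AND NOT a AND c) OR (b AND a AND NOT c)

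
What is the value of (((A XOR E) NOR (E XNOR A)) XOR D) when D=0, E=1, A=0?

Substituting: (((0 XOR 1) NOR (1 XNOR 0)) XOR 0)
= 0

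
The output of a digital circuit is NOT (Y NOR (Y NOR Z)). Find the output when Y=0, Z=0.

Substituting: NOT (0 NOR (0 NOR 0))
= 1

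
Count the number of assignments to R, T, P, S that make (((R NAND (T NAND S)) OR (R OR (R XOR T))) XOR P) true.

Satisfying assignments: (0,0,0,0), (0,0,0,1), (0,1,0,0), (0,1,0,1), (1,0,0,0), (1,0,0,1), (1,1,0,0), (1,1,0,1)
Count: 8 out of 16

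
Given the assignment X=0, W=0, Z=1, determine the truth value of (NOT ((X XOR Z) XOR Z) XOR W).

Substituting: (NOT ((0 XOR 1) XOR 1) XOR 0)
= 1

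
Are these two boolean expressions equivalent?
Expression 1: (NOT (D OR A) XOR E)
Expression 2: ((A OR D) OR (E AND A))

No. Counterexample: with E=0, A=0, D=0, Expression 1 = 1 but Expression 2 = 0.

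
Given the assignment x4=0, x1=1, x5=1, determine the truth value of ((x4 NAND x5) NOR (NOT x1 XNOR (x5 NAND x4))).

Substituting: ((0 NAND 1) NOR (NOT 1 XNOR (1 NAND 0)))
= 0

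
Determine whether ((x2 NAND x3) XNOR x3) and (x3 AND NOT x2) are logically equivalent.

Yes, they are equivalent — the two output columns agree on all 4 assignments:
x3 | x2 | Expression 1 | Expression 2
-------------------------------------
0 | 0 | 0 | 0
0 | 1 | 0 | 0
1 | 0 | 1 | 1
1 | 1 | 0 | 0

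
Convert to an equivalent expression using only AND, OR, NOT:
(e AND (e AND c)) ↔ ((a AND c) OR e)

((e AND (e AND c)) AND ((a AND c) OR e)) OR (NOT (e AND (e AND c)) AND NOT ((a AND c) OR e))
(Biconditional = both true or both false)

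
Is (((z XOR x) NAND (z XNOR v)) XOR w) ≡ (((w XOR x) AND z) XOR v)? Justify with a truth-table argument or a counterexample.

No. Counterexample: with x=0, z=0, w=0, v=0, Expression 1 = 1 but Expression 2 = 0.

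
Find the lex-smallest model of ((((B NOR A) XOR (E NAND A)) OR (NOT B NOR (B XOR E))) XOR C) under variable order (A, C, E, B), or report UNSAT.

A=0, C=0, E=0, B=1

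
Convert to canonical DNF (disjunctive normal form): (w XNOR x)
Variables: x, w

(NOT x AND NOT w) OR (x AND w)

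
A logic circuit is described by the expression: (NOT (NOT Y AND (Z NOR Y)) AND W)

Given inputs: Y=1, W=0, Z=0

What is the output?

Substituting: (NOT (NOT 1 AND (0 NOR 1)) AND 0)
= 0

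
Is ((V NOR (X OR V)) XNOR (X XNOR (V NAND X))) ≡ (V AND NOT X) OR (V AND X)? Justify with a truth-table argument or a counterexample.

Yes, they are equivalent — the two output columns agree on all 4 assignments:
V | X | Expression 1 | Expression 2
-----------------------------------
0 | 0 | 0 | 0
0 | 1 | 0 | 0
1 | 0 | 1 | 1
1 | 1 | 1 | 1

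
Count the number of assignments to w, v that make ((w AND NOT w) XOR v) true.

Satisfying assignments: (0,1), (1,1)
Count: 2 out of 4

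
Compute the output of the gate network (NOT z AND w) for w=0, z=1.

Substituting: (NOT 1 AND 0)
= 0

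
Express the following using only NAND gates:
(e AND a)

((e NAND a) NAND (e NAND a))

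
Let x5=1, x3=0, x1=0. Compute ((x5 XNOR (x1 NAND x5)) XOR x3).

Substituting: ((1 XNOR (0 NAND 1)) XOR 0)
= 1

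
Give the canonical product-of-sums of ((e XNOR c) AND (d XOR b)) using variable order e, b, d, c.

ΠM(0, 1, 3, 5, 6, 7, 8, 9, 10, 12, 14, 15) = (e OR b OR d OR c) AND (e OR b OR d OR NOT c) AND (e OR b OR NOT d OR NOT c) AND (e OR NOT b OR d OR NOT c) AND (e OR NOT b OR NOT d OR c) AND (e OR NOT b OR NOT d OR NOT c) AND (NOT e OR b OR d OR c) AND (NOT e OR b OR d OR NOT c) AND (NOT e OR b OR NOT d OR c) AND (NOT e OR NOT b OR d OR c) AND (NOT e OR NOT b OR NOT d OR c) AND (NOT e OR NOT b OR NOT d OR NOT c)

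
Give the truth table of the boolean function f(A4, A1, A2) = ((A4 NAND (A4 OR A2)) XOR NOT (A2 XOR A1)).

A4 | A1 | A2 | Output
---------------------
0 | 0 | 0 | 0
0 | 0 | 1 | 1
0 | 1 | 0 | 1
0 | 1 | 1 | 0
1 | 0 | 0 | 1
1 | 0 | 1 | 0
1 | 1 | 0 | 0
1 | 1 | 1 | 1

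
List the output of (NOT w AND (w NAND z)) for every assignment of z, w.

z | w | Output
--------------
0 | 0 | 1
0 | 1 | 0
1 | 0 | 1
1 | 1 | 0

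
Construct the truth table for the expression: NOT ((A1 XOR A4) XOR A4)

A4 | A1 | Output
----------------
0 | 0 | 1
0 | 1 | 0
1 | 0 | 1
1 | 1 | 0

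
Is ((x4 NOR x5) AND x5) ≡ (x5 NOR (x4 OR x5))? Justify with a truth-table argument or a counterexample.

No. Counterexample: with x5=0, x4=0, Expression 1 = 0 but Expression 2 = 1.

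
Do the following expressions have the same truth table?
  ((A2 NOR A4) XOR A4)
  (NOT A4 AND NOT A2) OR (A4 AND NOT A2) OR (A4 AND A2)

Yes, they are equivalent — the two output columns agree on all 4 assignments:
A4 | A2 | Expression 1 | Expression 2
-------------------------------------
0 | 0 | 1 | 1
0 | 1 | 0 | 0
1 | 0 | 1 | 1
1 | 1 | 1 | 1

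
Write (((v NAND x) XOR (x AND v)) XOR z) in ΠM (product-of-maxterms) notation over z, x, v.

ΠM(4, 5, 6, 7) = (NOT z OR x OR v) AND (NOT z OR x OR NOT v) AND (NOT z OR NOT x OR v) AND (NOT z OR NOT x OR NOT v)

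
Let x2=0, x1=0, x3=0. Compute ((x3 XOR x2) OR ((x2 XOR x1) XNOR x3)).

Substituting: ((0 XOR 0) OR ((0 XOR 0) XNOR 0))
= 1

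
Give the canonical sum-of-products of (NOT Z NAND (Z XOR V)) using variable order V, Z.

Σm(0, 1, 3) = (NOT V AND NOT Z) OR (NOT V AND Z) OR (V AND Z)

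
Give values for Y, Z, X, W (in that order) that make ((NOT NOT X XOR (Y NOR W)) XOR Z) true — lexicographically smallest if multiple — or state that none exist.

Y=0, Z=0, X=0, W=0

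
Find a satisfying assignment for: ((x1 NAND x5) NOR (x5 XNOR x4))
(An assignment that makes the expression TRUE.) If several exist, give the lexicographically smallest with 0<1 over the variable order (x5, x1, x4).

x5=1, x1=1, x4=0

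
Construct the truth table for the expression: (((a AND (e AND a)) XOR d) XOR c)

e | a | d | c | Output
----------------------
0 | 0 | 0 | 0 | 0
0 | 0 | 0 | 1 | 1
0 | 0 | 1 | 0 | 1
0 | 0 | 1 | 1 | 0
0 | 1 | 0 | 0 | 0
0 | 1 | 0 | 1 | 1
0 | 1 | 1 | 0 | 1
0 | 1 | 1 | 1 | 0
1 | 0 | 0 | 0 | 0
1 | 0 | 0 | 1 | 1
1 | 0 | 1 | 0 | 1
1 | 0 | 1 | 1 | 0
1 | 1 | 0 | 0 | 1
1 | 1 | 0 | 1 | 0
1 | 1 | 1 | 0 | 0
1 | 1 | 1 | 1 | 1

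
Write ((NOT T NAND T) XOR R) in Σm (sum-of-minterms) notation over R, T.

Σm(0, 1) = (NOT R AND NOT T) OR (NOT R AND T)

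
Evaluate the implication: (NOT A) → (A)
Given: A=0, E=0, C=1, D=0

Antecedent (NOT A) = 1; consequent (A) = 0.
1 → 0 = 0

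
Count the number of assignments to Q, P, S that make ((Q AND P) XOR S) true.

Satisfying assignments: (0,0,1), (0,1,1), (1,0,1), (1,1,0)
Count: 4 out of 8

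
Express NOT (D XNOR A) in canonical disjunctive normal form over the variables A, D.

(NOT A AND D) OR (A AND NOT D)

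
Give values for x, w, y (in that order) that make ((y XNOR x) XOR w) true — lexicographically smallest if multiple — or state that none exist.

x=0, w=0, y=0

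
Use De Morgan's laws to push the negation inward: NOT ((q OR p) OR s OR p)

NOT (q OR p) AND NOT s AND NOT p
De Morgan's: NOT(OR of terms) = AND of negations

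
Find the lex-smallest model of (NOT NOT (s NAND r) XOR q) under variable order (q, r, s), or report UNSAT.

q=0, r=0, s=0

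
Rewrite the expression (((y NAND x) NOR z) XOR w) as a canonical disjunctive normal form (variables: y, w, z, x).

(NOT y AND w AND NOT z AND NOT x) OR (NOT y AND w AND NOT z AND x) OR (NOT y AND w AND z AND NOT x) OR (NOT y AND w AND z AND x) OR (y AND NOT w AND NOT z AND x) OR (y AND w AND NOT z AND NOT x) OR (y AND w AND z AND NOT x) OR (y AND w AND z AND x)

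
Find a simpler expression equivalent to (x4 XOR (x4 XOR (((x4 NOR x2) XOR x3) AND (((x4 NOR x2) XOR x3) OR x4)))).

By XOR self-cancellation ((E XOR v) XOR v = E) then absorption (E AND (E OR v) = E):
= ((x4 NOR x2) XOR x3)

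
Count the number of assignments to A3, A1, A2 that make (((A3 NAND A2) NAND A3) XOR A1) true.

Satisfying assignments: (0,0,0), (0,0,1), (1,0,1), (1,1,0)
Count: 4 out of 8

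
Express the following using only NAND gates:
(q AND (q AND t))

((q NAND ((q NAND t) NAND (q NAND t))) NAND (q NAND ((q NAND t) NAND (q NAND t))))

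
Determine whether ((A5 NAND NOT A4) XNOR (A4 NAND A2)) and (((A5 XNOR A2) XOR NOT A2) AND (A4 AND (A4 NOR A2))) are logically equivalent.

No. Counterexample: with A2=0, A5=0, A4=0, Expression 1 = 1 but Expression 2 = 0.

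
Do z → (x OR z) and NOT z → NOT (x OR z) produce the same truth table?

No, Inverse is not equivalent to original (counterexample: x=1, z=0)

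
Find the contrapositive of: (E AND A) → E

Contrapositive: NOT E → NOT (E AND A)
Note: A statement and its contrapositive are logically equivalent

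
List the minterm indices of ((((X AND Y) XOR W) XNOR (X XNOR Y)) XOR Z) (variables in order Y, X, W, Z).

Σm(1, 2, 4, 7, 8, 11, 12, 15) = (NOT Y AND NOT X AND NOT W AND Z) OR (NOT Y AND NOT X AND W AND NOT Z) OR (NOT Y AND X AND NOT W AND NOT Z) OR (NOT Y AND X AND W AND Z) OR (Y AND NOT X AND NOT W AND NOT Z) OR (Y AND NOT X AND W AND Z) OR (Y AND X AND NOT W AND NOT Z) OR (Y AND X AND W AND Z)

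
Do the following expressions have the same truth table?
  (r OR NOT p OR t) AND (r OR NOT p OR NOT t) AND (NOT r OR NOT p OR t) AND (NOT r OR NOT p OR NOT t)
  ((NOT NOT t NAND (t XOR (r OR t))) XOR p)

Yes, they are equivalent — the two output columns agree on all 8 assignments:
r | p | t | Expression 1 | Expression 2
---------------------------------------
0 | 0 | 0 | 1 | 1
0 | 0 | 1 | 1 | 1
0 | 1 | 0 | 0 | 0
0 | 1 | 1 | 0 | 0
1 | 0 | 0 | 1 | 1
1 | 0 | 1 | 1 | 1
1 | 1 | 0 | 0 | 0
1 | 1 | 1 | 0 | 0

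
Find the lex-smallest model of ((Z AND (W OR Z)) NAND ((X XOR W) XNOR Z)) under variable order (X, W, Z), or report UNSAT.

X=0, W=0, Z=0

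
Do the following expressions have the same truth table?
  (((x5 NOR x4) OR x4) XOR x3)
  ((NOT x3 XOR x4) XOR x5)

No. Counterexample: with x4=1, x3=0, x5=0, Expression 1 = 1 but Expression 2 = 0.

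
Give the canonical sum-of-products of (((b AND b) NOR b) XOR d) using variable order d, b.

Σm(0, 3) = (NOT d AND NOT b) OR (d AND b)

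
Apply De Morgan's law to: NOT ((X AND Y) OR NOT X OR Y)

NOT (X AND Y) AND X AND NOT Y
De Morgan's: NOT(OR of terms) = AND of negations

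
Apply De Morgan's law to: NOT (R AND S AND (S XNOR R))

NOT R OR NOT S OR NOT (S XNOR R)
De Morgan's: NOT(AND of terms) = OR of negations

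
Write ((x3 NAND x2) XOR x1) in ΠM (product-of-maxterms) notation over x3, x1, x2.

ΠM(2, 3, 5, 6) = (x3 OR NOT x1 OR x2) AND (x3 OR NOT x1 OR NOT x2) AND (NOT x3 OR x1 OR NOT x2) AND (NOT x3 OR NOT x1 OR x2)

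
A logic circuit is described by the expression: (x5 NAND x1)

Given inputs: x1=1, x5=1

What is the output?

Substituting: (1 NAND 1)
= 0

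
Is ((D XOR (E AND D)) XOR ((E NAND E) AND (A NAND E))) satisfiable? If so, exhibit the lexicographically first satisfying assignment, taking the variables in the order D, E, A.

D=0, E=0, A=0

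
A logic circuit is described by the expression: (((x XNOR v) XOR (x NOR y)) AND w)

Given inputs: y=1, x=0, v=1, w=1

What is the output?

Substituting: (((0 XNOR 1) XOR (0 NOR 1)) AND 1)
= 0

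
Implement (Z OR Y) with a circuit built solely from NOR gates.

((Z NOR Y) NOR (Z NOR Y))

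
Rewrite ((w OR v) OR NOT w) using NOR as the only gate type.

((((w NOR v) NOR (w NOR v)) NOR (w NOR w)) NOR (((w NOR v) NOR (w NOR v)) NOR (w NOR w)))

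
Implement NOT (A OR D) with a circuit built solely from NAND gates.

(((A NAND A) NAND (D NAND D)) NAND ((A NAND A) NAND (D NAND D)))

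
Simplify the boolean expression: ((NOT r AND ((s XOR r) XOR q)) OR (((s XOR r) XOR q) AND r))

By distribution ((E AND v) OR (E AND NOT v) = E):
= ((s XOR r) XOR q)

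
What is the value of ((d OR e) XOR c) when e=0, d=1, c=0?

Substituting: ((1 OR 0) XOR 0)
= 1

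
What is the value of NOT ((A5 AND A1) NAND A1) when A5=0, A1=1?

Substituting: NOT ((0 AND 1) NAND 1)
= 0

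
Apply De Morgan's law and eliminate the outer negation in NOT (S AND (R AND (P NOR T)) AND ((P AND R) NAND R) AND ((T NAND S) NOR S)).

NOT S OR NOT (R AND (P NOR T)) OR NOT ((P AND R) NAND R) OR NOT ((T NAND S) NOR S)
De Morgan's: NOT(AND of terms) = OR of negations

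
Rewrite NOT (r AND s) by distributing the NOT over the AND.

NOT r OR NOT s
De Morgan's: NOT(AND of terms) = OR of negations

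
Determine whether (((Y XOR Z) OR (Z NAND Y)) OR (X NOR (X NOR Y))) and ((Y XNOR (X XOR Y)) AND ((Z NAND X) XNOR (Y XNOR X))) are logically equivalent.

No. Counterexample: with X=0, Y=1, Z=0, Expression 1 = 1 but Expression 2 = 0.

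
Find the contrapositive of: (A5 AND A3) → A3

Contrapositive: NOT A3 → NOT (A5 AND A3)
Note: A statement and its contrapositive are logically equivalent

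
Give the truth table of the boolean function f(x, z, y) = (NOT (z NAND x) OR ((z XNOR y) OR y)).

x | z | y | Output
------------------
0 | 0 | 0 | 1
0 | 0 | 1 | 1
0 | 1 | 0 | 0
0 | 1 | 1 | 1
1 | 0 | 0 | 1
1 | 0 | 1 | 1
1 | 1 | 0 | 1
1 | 1 | 1 | 1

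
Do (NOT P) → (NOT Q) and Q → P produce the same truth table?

Yes, Contrapositive is always equivalent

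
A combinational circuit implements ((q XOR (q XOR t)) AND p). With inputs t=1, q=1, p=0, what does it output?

Substituting: ((1 XOR (1 XOR 1)) AND 0)
= 0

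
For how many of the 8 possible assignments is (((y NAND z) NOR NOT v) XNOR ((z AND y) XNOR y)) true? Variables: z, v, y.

Satisfying assignments: (0,0,1), (0,1,1), (1,1,1)
Count: 3 out of 8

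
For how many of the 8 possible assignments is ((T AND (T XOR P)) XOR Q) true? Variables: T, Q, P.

Satisfying assignments: (0,1,0), (0,1,1), (1,0,0), (1,1,1)
Count: 4 out of 8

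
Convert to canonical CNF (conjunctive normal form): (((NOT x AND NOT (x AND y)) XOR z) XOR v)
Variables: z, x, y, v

(z OR x OR y OR NOT v) AND (z OR x OR NOT y OR NOT v) AND (z OR NOT x OR y OR v) AND (z OR NOT x OR NOT y OR v) AND (NOT z OR x OR y OR v) AND (NOT z OR x OR NOT y OR v) AND (NOT z OR NOT x OR y OR NOT v) AND (NOT z OR NOT x OR NOT y OR NOT v)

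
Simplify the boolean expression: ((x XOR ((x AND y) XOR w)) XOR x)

By XOR self-cancellation ((E XOR v) XOR v = E):
= ((x AND y) XOR w)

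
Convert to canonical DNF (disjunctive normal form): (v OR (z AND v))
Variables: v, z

(v AND NOT z) OR (v AND z)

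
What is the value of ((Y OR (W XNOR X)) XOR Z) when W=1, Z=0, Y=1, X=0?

Substituting: ((1 OR (1 XNOR 0)) XOR 0)
= 1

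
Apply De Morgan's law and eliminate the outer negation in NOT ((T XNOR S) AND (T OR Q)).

NOT (T XNOR S) OR NOT (T OR Q)
De Morgan's: NOT(AND of terms) = OR of negations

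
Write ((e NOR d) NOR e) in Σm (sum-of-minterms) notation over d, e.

Σm(2) = (d AND NOT e)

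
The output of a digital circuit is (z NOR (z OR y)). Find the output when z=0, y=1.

Substituting: (0 NOR (0 OR 1))
= 0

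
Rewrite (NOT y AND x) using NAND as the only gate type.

(((y NAND y) NAND x) NAND ((y NAND y) NAND x))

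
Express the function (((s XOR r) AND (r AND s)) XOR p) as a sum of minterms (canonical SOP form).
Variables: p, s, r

Σm(4, 5, 6, 7) = (p AND NOT s AND NOT r) OR (p AND NOT s AND r) OR (p AND s AND NOT r) OR (p AND s AND r)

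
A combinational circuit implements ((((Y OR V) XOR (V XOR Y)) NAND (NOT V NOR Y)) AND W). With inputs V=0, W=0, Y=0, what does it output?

Substituting: ((((0 OR 0) XOR (0 XOR 0)) NAND (NOT 0 NOR 0)) AND 0)
= 0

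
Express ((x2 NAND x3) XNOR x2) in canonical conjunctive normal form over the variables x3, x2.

(x3 OR x2) AND (NOT x3 OR x2) AND (NOT x3 OR NOT x2)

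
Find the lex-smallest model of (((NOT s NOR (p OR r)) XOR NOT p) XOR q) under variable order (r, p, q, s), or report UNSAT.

r=0, p=0, q=0, s=0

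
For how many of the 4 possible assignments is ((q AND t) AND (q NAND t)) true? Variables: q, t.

No assignment satisfies the expression.
Count: 0 out of 4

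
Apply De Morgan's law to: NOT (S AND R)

NOT S OR NOT R
De Morgan's: NOT(AND of terms) = OR of negations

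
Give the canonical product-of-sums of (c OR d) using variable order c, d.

ΠM(0) = (c OR d)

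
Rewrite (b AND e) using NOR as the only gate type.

((b NOR b) NOR (e NOR e))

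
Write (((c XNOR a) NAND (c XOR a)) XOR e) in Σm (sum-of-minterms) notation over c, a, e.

Σm(0, 2, 4, 6) = (NOT c AND NOT a AND NOT e) OR (NOT c AND a AND NOT e) OR (c AND NOT a AND NOT e) OR (c AND a AND NOT e)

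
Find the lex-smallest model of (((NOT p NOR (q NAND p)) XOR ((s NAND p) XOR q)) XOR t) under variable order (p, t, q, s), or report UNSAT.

p=0, t=0, q=0, s=0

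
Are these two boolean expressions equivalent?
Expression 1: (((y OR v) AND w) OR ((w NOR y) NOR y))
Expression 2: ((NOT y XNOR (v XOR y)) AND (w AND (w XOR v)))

No. Counterexample: with y=0, v=0, w=1, Expression 1 = 1 but Expression 2 = 0.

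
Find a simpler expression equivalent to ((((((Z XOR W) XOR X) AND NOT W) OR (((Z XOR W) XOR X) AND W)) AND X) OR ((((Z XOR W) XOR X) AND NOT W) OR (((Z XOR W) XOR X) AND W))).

By absorption (E OR (E AND v) = E) then distribution ((E AND v) OR (E AND NOT v) = E):
= ((Z XOR W) XOR X)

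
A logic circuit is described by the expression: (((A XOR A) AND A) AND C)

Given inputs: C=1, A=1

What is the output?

Substituting: (((1 XOR 1) AND 1) AND 1)
= 0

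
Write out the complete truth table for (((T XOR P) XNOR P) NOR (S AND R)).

S | R | P | T | Output
----------------------
0 | 0 | 0 | 0 | 0
0 | 0 | 0 | 1 | 1
0 | 0 | 1 | 0 | 0
0 | 0 | 1 | 1 | 1
0 | 1 | 0 | 0 | 0
0 | 1 | 0 | 1 | 1
0 | 1 | 1 | 0 | 0
0 | 1 | 1 | 1 | 1
1 | 0 | 0 | 0 | 0
1 | 0 | 0 | 1 | 1
1 | 0 | 1 | 0 | 0
1 | 0 | 1 | 1 | 1
1 | 1 | 0 | 0 | 0
1 | 1 | 0 | 1 | 0
1 | 1 | 1 | 0 | 0
1 | 1 | 1 | 1 | 0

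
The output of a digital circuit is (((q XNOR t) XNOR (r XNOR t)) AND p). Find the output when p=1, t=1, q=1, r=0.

Substituting: (((1 XNOR 1) XNOR (0 XNOR 1)) AND 1)
= 0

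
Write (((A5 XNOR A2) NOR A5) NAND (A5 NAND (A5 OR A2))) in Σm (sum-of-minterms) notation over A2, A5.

Σm(0, 1, 3) = (NOT A2 AND NOT A5) OR (NOT A2 AND A5) OR (A2 AND A5)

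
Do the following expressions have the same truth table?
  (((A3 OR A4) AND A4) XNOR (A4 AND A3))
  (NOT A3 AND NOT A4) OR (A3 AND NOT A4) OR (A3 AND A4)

Yes, they are equivalent — the two output columns agree on all 4 assignments:
A3 | A4 | Expression 1 | Expression 2
-------------------------------------
0 | 0 | 1 | 1
0 | 1 | 0 | 0
1 | 0 | 1 | 1
1 | 1 | 1 | 1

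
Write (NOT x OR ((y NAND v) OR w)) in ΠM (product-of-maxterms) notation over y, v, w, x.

ΠM(13) = (NOT y OR NOT v OR w OR NOT x)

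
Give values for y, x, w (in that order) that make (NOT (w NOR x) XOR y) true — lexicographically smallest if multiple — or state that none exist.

y=0, x=0, w=1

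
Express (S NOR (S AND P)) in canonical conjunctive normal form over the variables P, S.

(P OR NOT S) AND (NOT P OR NOT S)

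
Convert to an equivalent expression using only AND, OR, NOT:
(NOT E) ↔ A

((NOT E) AND A) OR (E AND NOT A)
(Biconditional = both true or both false)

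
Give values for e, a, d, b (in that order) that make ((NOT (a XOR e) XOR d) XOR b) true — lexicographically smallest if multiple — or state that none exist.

e=0, a=0, d=0, b=0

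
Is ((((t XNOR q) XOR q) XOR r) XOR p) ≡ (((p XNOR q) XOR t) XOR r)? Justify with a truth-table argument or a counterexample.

No. Counterexample: with t=0, r=0, q=1, p=0, Expression 1 = 1 but Expression 2 = 0.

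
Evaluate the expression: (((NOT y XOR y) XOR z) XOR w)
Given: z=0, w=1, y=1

Substituting: (((NOT 1 XOR 1) XOR 0) XOR 1)
= 0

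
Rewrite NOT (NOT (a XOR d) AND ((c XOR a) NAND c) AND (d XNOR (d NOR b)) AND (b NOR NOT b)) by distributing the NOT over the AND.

(a XOR d) OR NOT ((c XOR a) NAND c) OR NOT (d XNOR (d NOR b)) OR NOT (b NOR NOT b)
De Morgan's: NOT(AND of terms) = OR of negations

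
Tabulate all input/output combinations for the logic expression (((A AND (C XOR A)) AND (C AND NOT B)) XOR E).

A | E | B | C | Output
----------------------
0 | 0 | 0 | 0 | 0
0 | 0 | 0 | 1 | 0
0 | 0 | 1 | 0 | 0
0 | 0 | 1 | 1 | 0
0 | 1 | 0 | 0 | 1
0 | 1 | 0 | 1 | 1
0 | 1 | 1 | 0 | 1
0 | 1 | 1 | 1 | 1
1 | 0 | 0 | 0 | 0
1 | 0 | 0 | 1 | 0
1 | 0 | 1 | 0 | 0
1 | 0 | 1 | 1 | 0
1 | 1 | 0 | 0 | 1
1 | 1 | 0 | 1 | 1
1 | 1 | 1 | 0 | 1
1 | 1 | 1 | 1 | 1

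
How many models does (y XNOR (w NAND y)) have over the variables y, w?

Satisfying assignments: (1,0)
Count: 1 out of 4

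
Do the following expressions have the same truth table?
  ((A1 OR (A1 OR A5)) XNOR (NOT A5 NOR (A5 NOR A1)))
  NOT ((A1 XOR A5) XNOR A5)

No. Counterexample: with A5=0, A1=0, Expression 1 = 1 but Expression 2 = 0.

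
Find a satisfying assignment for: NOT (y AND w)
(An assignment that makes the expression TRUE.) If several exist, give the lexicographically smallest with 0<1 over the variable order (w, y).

w=0, y=0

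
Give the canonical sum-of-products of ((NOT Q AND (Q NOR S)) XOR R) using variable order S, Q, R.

Σm(0, 3, 5, 7) = (NOT S AND NOT Q AND NOT R) OR (NOT S AND Q AND R) OR (S AND NOT Q AND R) OR (S AND Q AND R)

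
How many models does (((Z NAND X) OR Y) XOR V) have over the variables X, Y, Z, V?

Satisfying assignments: (0,0,0,0), (0,0,1,0), (0,1,0,0), (0,1,1,0), (1,0,0,0), (1,0,1,1), (1,1,0,0), (1,1,1,0)
Count: 8 out of 16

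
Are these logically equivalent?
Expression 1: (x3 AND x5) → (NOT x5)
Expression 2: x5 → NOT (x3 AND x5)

Yes, Contrapositive is always equivalent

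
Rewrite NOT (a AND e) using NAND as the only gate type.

(((a NAND e) NAND (a NAND e)) NAND ((a NAND e) NAND (a NAND e)))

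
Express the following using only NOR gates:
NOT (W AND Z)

(((W NOR W) NOR (Z NOR Z)) NOR ((W NOR W) NOR (Z NOR Z)))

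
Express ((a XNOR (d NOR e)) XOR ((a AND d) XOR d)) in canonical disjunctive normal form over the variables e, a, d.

(NOT e AND a AND NOT d) OR (e AND NOT a AND NOT d)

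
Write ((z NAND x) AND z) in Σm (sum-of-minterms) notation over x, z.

Σm(1) = (NOT x AND z)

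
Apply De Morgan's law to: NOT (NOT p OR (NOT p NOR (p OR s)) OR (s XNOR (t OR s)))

p AND NOT (NOT p NOR (p OR s)) AND NOT (s XNOR (t OR s))
De Morgan's: NOT(OR of terms) = AND of negations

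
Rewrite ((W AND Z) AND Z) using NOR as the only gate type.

((((W NOR W) NOR (Z NOR Z)) NOR ((W NOR W) NOR (Z NOR Z))) NOR (Z NOR Z))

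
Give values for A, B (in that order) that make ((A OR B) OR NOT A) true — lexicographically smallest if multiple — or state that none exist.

A=0, B=0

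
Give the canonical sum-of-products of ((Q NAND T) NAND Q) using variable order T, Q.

Σm(0, 2, 3) = (NOT T AND NOT Q) OR (T AND NOT Q) OR (T AND Q)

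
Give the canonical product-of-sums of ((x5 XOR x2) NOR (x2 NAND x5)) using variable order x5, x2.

ΠM(0, 1, 2) = (x5 OR x2) AND (x5 OR NOT x2) AND (NOT x5 OR x2)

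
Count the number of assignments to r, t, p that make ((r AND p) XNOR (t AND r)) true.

Satisfying assignments: (0,0,0), (0,0,1), (0,1,0), (0,1,1), (1,0,0), (1,1,1)
Count: 6 out of 8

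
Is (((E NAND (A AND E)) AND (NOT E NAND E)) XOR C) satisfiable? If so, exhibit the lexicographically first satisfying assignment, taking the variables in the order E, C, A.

E=0, C=0, A=0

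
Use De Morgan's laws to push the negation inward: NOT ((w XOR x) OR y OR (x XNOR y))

NOT (w XOR x) AND NOT y AND NOT (x XNOR y)
De Morgan's: NOT(OR of terms) = AND of negations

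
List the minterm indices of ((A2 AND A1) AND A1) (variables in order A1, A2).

Σm(3) = (A1 AND A2)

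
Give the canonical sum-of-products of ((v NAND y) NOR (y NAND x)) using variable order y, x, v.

Σm(7) = (y AND x AND v)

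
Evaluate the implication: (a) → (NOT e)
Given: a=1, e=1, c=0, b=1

Antecedent (a) = 1; consequent (NOT e) = 0.
1 → 0 = 0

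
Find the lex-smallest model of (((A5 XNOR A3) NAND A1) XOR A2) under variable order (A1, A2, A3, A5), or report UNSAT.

A1=0, A2=0, A3=0, A5=0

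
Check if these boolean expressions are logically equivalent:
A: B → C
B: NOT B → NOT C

No, Inverse is not equivalent to original (counterexample: B=0, C=1)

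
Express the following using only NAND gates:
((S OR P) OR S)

((((S NAND S) NAND (P NAND P)) NAND ((S NAND S) NAND (P NAND P))) NAND (S NAND S))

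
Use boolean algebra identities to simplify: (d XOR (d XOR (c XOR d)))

By XOR self-cancellation ((E XOR v) XOR v = E):
= (c XOR d)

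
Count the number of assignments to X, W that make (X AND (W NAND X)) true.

Satisfying assignments: (1,0)
Count: 1 out of 4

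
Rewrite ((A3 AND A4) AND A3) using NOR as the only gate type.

((((A3 NOR A3) NOR (A4 NOR A4)) NOR ((A3 NOR A3) NOR (A4 NOR A4))) NOR (A3 NOR A3))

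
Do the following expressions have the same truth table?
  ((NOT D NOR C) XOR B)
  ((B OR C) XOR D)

No. Counterexample: with D=0, C=1, B=0, Expression 1 = 0 but Expression 2 = 1.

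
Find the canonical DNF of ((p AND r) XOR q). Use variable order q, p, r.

(NOT q AND p AND r) OR (q AND NOT p AND NOT r) OR (q AND NOT p AND r) OR (q AND p AND NOT r)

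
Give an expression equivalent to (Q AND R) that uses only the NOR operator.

((Q NOR Q) NOR (R NOR R))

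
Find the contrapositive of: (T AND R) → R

Contrapositive: NOT R → NOT (T AND R)
Note: A statement and its contrapositive are logically equivalent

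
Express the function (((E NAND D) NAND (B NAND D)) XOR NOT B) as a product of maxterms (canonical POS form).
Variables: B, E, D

ΠM(3, 4, 6) = (B OR NOT E OR NOT D) AND (NOT B OR E OR D) AND (NOT B OR NOT E OR D)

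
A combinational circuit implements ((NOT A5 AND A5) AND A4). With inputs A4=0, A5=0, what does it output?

Substituting: ((NOT 0 AND 0) AND 0)
= 0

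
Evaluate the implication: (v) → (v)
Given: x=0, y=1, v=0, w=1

Antecedent (v) = 0; consequent (v) = 0.
0 → 0 = 1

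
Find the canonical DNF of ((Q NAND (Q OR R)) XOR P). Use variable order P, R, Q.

(NOT P AND NOT R AND NOT Q) OR (NOT P AND R AND NOT Q) OR (P AND NOT R AND Q) OR (P AND R AND Q)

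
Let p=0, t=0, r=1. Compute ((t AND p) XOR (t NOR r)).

Substituting: ((0 AND 0) XOR (0 NOR 1))
= 0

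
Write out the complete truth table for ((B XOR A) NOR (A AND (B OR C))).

A | C | B | Output
------------------
0 | 0 | 0 | 1
0 | 0 | 1 | 0
0 | 1 | 0 | 1
0 | 1 | 1 | 0
1 | 0 | 0 | 0
1 | 0 | 1 | 0
1 | 1 | 0 | 0
1 | 1 | 1 | 0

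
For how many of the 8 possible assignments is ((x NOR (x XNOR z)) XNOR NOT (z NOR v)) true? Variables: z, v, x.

Satisfying assignments: (0,0,0), (0,0,1), (1,0,0), (1,1,0)
Count: 4 out of 8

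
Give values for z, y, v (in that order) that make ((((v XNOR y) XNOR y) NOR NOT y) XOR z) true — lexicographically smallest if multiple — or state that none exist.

z=0, y=1, v=0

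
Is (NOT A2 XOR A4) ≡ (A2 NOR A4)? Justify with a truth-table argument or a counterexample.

No. Counterexample: with A4=1, A2=1, Expression 1 = 1 but Expression 2 = 0.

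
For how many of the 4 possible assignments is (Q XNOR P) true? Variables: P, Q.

Satisfying assignments: (0,0), (1,1)
Count: 2 out of 4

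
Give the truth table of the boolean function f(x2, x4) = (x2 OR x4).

x2 | x4 | Output
----------------
0 | 0 | 0
0 | 1 | 1
1 | 0 | 1
1 | 1 | 1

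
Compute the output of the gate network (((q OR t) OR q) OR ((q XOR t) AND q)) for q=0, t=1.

Substituting: (((0 OR 1) OR 0) OR ((0 XOR 1) AND 0))
= 1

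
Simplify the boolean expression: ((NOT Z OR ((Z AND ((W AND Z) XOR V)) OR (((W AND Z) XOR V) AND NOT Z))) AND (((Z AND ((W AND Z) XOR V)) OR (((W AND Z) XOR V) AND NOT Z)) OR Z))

By distribution ((E OR v) AND (E OR NOT v) = E) then distribution ((E AND v) OR (E AND NOT v) = E):
= ((W AND Z) XOR V)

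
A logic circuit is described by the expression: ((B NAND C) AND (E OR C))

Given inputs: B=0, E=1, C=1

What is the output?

Substituting: ((0 NAND 1) AND (1 OR 1))
= 1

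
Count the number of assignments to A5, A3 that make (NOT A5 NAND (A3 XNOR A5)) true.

Satisfying assignments: (0,1), (1,0), (1,1)
Count: 3 out of 4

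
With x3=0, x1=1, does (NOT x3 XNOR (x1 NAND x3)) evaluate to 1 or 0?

Substituting: (NOT 0 XNOR (1 NAND 0))
= 1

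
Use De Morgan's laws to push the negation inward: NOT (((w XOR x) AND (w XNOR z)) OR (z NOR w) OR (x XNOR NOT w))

NOT ((w XOR x) AND (w XNOR z)) AND NOT (z NOR w) AND NOT (x XNOR NOT w)
De Morgan's: NOT(OR of terms) = AND of negations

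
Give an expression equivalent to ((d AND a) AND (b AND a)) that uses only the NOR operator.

((((d NOR d) NOR (a NOR a)) NOR ((d NOR d) NOR (a NOR a))) NOR (((b NOR b) NOR (a NOR a)) NOR ((b NOR b) NOR (a NOR a))))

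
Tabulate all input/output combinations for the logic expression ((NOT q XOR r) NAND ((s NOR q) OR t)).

q | s | t | r | Output
----------------------
0 | 0 | 0 | 0 | 0
0 | 0 | 0 | 1 | 1
0 | 0 | 1 | 0 | 0
0 | 0 | 1 | 1 | 1
0 | 1 | 0 | 0 | 1
0 | 1 | 0 | 1 | 1
0 | 1 | 1 | 0 | 0
0 | 1 | 1 | 1 | 1
1 | 0 | 0 | 0 | 1
1 | 0 | 0 | 1 | 1
1 | 0 | 1 | 0 | 1
1 | 0 | 1 | 1 | 0
1 | 1 | 0 | 0 | 1
1 | 1 | 0 | 1 | 1
1 | 1 | 1 | 0 | 1
1 | 1 | 1 | 1 | 0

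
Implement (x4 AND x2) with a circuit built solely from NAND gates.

((x4 NAND x2) NAND (x4 NAND x2))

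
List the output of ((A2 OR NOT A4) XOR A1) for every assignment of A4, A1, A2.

A4 | A1 | A2 | Output
---------------------
0 | 0 | 0 | 1
0 | 0 | 1 | 1
0 | 1 | 0 | 0
0 | 1 | 1 | 0
1 | 0 | 0 | 0
1 | 0 | 1 | 1
1 | 1 | 0 | 1
1 | 1 | 1 | 0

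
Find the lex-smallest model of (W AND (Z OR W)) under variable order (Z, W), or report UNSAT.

Z=0, W=1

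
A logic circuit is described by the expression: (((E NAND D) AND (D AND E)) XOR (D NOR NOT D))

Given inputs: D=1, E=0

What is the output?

Substituting: (((0 NAND 1) AND (1 AND 0)) XOR (1 NOR NOT 1))
= 0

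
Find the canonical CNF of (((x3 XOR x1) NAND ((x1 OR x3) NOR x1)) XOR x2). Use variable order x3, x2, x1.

(x3 OR NOT x2 OR x1) AND (x3 OR NOT x2 OR NOT x1) AND (NOT x3 OR NOT x2 OR x1) AND (NOT x3 OR NOT x2 OR NOT x1)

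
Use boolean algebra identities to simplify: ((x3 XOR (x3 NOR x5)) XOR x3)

By XOR self-cancellation ((E XOR v) XOR v = E):
= (x3 NOR x5)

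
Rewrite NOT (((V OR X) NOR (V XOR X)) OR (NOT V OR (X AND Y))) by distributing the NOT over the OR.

NOT ((V OR X) NOR (V XOR X)) AND NOT (NOT V OR (X AND Y))
De Morgan's: NOT(OR of terms) = AND of negations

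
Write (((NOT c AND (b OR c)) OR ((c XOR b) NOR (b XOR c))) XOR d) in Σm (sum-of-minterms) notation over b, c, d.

Σm(0, 3, 4, 6) = (NOT b AND NOT c AND NOT d) OR (NOT b AND c AND d) OR (b AND NOT c AND NOT d) OR (b AND c AND NOT d)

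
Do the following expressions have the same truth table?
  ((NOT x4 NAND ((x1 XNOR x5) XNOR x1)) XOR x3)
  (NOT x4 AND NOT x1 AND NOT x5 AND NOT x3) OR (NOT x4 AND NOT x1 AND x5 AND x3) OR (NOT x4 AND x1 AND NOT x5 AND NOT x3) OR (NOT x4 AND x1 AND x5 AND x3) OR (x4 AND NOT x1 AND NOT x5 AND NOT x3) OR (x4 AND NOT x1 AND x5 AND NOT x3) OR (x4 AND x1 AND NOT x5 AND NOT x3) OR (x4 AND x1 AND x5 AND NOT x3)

Yes, they are equivalent — the two output columns agree on all 16 assignments:
x4 | x1 | x5 | x3 | Expression 1 | Expression 2
-----------------------------------------------
0 | 0 | 0 | 0 | 1 | 1
0 | 0 | 0 | 1 | 0 | 0
0 | 0 | 1 | 0 | 0 | 0
0 | 0 | 1 | 1 | 1 | 1
0 | 1 | 0 | 0 | 1 | 1
0 | 1 | 0 | 1 | 0 | 0
0 | 1 | 1 | 0 | 0 | 0
0 | 1 | 1 | 1 | 1 | 1
1 | 0 | 0 | 0 | 1 | 1
1 | 0 | 0 | 1 | 0 | 0
1 | 0 | 1 | 0 | 1 | 1
1 | 0 | 1 | 1 | 0 | 0
1 | 1 | 0 | 0 | 1 | 1
1 | 1 | 0 | 1 | 0 | 0
1 | 1 | 1 | 0 | 1 | 1
1 | 1 | 1 | 1 | 0 | 0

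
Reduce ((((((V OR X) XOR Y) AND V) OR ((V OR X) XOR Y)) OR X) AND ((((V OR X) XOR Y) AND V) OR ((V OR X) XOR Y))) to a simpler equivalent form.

By absorption (E AND (E OR v) = E) then absorption (E OR (E AND v) = E):
= ((V OR X) XOR Y)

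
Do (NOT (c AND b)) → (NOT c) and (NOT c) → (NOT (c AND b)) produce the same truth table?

No, Converse is not equivalent to original (counterexample: b=0, c=1)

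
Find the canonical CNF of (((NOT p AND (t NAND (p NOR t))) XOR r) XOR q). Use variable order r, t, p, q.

(r OR t OR p OR NOT q) AND (r OR t OR NOT p OR q) AND (r OR NOT t OR p OR NOT q) AND (r OR NOT t OR NOT p OR q) AND (NOT r OR t OR p OR q) AND (NOT r OR t OR NOT p OR NOT q) AND (NOT r OR NOT t OR p OR q) AND (NOT r OR NOT t OR NOT p OR NOT q)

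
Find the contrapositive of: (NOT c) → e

Contrapositive: NOT e → c
Note: A statement and its contrapositive are logically equivalent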